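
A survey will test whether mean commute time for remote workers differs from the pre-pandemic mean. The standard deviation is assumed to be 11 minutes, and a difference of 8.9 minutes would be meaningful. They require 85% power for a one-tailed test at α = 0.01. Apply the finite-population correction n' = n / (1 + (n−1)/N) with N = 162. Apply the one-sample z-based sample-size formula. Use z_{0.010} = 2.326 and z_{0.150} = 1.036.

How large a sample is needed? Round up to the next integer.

n = 16

n = (z_α + z_β)² · σ² / δ²
  = (2.326 + 1.036)² · 11² / 8.9²
  = 11.3030 · 121 / 79.21
  = 17.27
Finite-population correction (N = 162): 17.27 / (1 + (17.27 − 1)/162) = 15.69.
Round up → n = 16.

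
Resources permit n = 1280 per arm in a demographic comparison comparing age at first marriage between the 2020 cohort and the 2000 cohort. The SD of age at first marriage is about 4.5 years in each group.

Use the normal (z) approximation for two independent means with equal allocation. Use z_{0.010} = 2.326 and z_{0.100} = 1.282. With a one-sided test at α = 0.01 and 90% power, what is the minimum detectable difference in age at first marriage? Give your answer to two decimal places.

Minimum detectable difference ≈ 0.64 years

δ = (z_α + z_β) · √((σ₁²+σ₂²)/n)
  = (2.326 + 1.282) · √(40.5/1280)
  = 3.608 · √0.03164
  = 3.608 · 0.1779
  = 0.6418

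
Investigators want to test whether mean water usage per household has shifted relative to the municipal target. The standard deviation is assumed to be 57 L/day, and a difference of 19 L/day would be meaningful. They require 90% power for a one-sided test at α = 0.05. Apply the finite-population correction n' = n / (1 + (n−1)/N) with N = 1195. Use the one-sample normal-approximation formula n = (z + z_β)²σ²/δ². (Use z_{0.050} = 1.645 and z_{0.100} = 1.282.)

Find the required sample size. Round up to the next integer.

n = 73

n = (z_α + z_β)² · σ² / δ²
  = (1.645 + 1.282)² · 57² / 19²
  = 8.5673 · 3249 / 361
  = 77.11
Finite-population correction (N = 1195): 77.11 / (1 + (77.11 − 1)/1195) = 72.49.
Round up → n = 73.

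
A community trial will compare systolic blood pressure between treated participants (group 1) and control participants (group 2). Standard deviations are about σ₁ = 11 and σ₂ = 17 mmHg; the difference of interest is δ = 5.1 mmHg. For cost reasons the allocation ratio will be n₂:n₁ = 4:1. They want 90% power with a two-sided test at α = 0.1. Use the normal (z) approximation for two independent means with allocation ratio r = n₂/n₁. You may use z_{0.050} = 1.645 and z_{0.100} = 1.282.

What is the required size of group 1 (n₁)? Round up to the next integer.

n₁ = 64

n₁ = (z_{α/2} + z_β)² · (σ₁² + σ₂²/r) / δ²
   = (1.645 + 1.282)² · (11² + 17²/4) / 5.1²
   = 8.5673 · (121 + 72.25) / 26.01
   = 8.5673 · 193.25 / 26.01
   = 63.65
Round up → n₁ = 64; n₂ = r·n₁ = 4 × 64 = 256.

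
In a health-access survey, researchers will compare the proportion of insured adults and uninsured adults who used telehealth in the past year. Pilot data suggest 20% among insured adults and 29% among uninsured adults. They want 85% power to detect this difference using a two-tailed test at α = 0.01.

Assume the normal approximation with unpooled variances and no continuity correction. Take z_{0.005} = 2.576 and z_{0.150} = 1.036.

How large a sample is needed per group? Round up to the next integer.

n = (z_{α/2} + z_β)² · [p₁(1−p₁) + p₂(1−p₂)] / (p₁ − p₂)²
  = (2.576 + 1.036)² · (0.20·0.80 + 0.29·0.71) / (-0.09)²
  = (3.612)² · (0.1600 + 0.2059) / 0.0081
  = 13.0465 · 0.3659 / 0.0081
  = 589.35
Round up → n = 590 per group.

n = 590 per group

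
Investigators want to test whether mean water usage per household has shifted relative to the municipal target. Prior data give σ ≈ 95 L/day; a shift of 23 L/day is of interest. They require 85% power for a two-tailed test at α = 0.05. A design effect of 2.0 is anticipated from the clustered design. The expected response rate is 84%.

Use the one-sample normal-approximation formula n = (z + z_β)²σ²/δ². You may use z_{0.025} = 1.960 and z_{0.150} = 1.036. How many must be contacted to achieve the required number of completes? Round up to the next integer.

n = 365

n = (z_{α/2} + z_β)² · σ² / δ²
  = (1.960 + 1.036)² · 95² / 23²
  = 8.9760 · 9025 / 529
  = 153.14
Design effect: 2.0 × 153.14 = 306.27.
Adjust for 84% response: 306.27 / 0.84 = 364.61.
Round up → n = 365.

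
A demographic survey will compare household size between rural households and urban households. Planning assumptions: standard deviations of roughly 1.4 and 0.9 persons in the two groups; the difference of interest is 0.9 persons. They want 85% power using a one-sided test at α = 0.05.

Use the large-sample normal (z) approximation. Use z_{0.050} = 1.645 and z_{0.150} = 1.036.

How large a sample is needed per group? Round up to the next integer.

n = 25 per group

n = (z_α + z_β)² · (σ₁² + σ₂²) / δ²
  = (1.645 + 1.036)² · (1.4² + 0.9² = 2.77) / 0.9²
  = 7.1878 · 2.77 / 0.81
  = 24.58
Round up → n = 25 per group.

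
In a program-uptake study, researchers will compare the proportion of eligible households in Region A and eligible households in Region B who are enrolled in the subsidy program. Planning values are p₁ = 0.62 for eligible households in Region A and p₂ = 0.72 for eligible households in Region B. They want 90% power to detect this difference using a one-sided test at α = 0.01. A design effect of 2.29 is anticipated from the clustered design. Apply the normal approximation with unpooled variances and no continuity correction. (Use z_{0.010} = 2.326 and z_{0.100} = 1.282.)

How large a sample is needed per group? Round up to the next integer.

n = (z_α + z_β)² · [p₁(1−p₁) + p₂(1−p₂)] / (p₁ − p₂)²
  = (2.326 + 1.282)² · (0.62·0.38 + 0.72·0.28) / (-0.10)²
  = (3.608)² · (0.2356 + 0.2016) / 0.0100
  = 13.0177 · 0.4372 / 0.0100
  = 569.13
Design effect: 2.29 × 569.13 = 1303.31.
Round up → n = 1304 per group.

n = 1304 per group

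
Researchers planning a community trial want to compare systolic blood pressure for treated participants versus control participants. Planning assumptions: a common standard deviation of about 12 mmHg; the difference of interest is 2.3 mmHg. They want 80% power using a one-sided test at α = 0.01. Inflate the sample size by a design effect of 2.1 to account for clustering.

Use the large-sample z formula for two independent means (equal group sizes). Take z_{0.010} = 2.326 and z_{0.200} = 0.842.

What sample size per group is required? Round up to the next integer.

n = 1148 per group

n = (z_α + z_β)² · (σ₁² + σ₂²) / δ²
  = (2.326 + 0.842)² · (2·12² = 288) / 2.3²
  = 10.0362 · 288 / 5.29
  = 546.40
Design effect: 2.1 × 546.40 = 1147.43.
Round up → n = 1148 per group.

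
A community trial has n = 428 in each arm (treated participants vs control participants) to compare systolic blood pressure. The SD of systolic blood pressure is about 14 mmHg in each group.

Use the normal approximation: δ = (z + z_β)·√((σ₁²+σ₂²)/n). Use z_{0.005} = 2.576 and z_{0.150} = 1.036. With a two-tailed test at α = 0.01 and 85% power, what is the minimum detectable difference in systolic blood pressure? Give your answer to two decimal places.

Minimum detectable difference ≈ 3.46 mmHg

δ = (z_{α/2} + z_β) · √((σ₁²+σ₂²)/n)
  = (2.576 + 1.036) · √(392/428)
  = 3.612 · √0.91589
  = 3.612 · 0.9570
  = 3.4568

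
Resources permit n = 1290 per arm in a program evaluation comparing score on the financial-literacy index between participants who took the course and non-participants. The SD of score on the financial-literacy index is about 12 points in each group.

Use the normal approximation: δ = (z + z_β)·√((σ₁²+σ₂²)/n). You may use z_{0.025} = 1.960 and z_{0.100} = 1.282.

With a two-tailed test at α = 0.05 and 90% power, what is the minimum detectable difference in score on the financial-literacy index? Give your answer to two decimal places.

Minimum detectable difference ≈ 1.53 points

δ = (z_{α/2} + z_β) · √((σ₁²+σ₂²)/n)
  = (1.960 + 1.282) · √(288/1290)
  = 3.242 · √0.22326
  = 3.242 · 0.4725
  = 1.5318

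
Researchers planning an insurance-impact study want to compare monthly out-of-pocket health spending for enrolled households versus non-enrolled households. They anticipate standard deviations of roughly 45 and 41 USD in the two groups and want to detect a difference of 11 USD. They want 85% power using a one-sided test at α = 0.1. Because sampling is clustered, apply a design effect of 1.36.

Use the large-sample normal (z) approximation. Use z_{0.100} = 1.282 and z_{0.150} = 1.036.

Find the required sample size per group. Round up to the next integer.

n = (z_α + z_β)² · (σ₁² + σ₂²) / δ²
  = (1.282 + 1.036)² · (45² + 41² = 3706) / 11²
  = 5.3731 · 3706 / 121
  = 164.57
Design effect: 1.36 × 164.57 = 223.81.
Round up → n = 224 per group.

n = 224 per group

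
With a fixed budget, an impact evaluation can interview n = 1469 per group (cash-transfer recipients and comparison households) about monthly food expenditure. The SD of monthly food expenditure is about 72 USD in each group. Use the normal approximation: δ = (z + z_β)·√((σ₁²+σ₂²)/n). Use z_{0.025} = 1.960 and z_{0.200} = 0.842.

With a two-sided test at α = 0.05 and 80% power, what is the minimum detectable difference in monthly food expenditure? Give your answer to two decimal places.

Minimum detectable difference ≈ 7.44 USD

δ = (z_{α/2} + z_β) · √((σ₁²+σ₂²)/n)
  = (1.960 + 0.842) · √(10368/1469)
  = 2.802 · √7.0579
  = 2.802 · 2.6567
  = 7.4440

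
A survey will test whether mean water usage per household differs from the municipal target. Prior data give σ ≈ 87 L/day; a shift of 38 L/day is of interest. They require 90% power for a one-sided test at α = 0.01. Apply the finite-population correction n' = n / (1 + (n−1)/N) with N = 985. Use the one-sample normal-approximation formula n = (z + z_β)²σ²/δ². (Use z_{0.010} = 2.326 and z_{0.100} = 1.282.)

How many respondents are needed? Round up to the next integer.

n = (z_α + z_β)² · σ² / δ²
  = (2.326 + 1.282)² · 87² / 38²
  = 13.0177 · 7569 / 1444
  = 68.23
Finite-population correction (N = 985): 68.23 / (1 + (68.23 − 1)/985) = 63.87.
Round up → n = 64.

n = 64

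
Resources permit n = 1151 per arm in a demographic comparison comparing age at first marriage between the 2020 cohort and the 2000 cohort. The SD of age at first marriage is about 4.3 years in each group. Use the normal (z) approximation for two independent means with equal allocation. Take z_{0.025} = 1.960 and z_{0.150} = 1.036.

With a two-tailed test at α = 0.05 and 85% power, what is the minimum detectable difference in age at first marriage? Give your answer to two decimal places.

δ = (z_{α/2} + z_β) · √((σ₁²+σ₂²)/n)
  = (1.960 + 1.036) · √(36.98/1151)
  = 2.996 · √0.03213
  = 2.996 · 0.1792
  = 0.5370

Minimum detectable difference ≈ 0.54 years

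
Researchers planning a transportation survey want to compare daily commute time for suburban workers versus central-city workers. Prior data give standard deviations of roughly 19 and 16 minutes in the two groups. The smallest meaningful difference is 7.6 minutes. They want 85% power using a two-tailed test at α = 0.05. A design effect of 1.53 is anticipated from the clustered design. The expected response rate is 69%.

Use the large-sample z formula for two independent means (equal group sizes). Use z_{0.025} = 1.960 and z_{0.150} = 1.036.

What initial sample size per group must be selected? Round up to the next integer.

n = (z_{α/2} + z_β)² · (σ₁² + σ₂²) / δ²
  = (1.960 + 1.036)² · (19² + 16² = 617) / 7.6²
  = 8.9760 · 617 / 57.76
  = 95.88
Design effect: 1.53 × 95.88 = 146.70.
Adjust for 69% response: 146.70 / 0.69 = 212.61.
Round up → n = 213 per group.

n = 213 per group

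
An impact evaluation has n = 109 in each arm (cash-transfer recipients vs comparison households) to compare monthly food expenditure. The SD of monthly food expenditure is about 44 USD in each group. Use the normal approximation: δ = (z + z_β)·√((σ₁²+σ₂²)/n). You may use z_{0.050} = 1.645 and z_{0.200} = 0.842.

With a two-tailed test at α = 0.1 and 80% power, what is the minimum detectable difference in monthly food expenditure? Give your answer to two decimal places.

δ = (z_{α/2} + z_β) · √((σ₁²+σ₂²)/n)
  = (1.645 + 0.842) · √(3872/109)
  = 2.487 · √35.5229
  = 2.487 · 5.9601
  = 14.8228

Minimum detectable difference ≈ 14.82 USD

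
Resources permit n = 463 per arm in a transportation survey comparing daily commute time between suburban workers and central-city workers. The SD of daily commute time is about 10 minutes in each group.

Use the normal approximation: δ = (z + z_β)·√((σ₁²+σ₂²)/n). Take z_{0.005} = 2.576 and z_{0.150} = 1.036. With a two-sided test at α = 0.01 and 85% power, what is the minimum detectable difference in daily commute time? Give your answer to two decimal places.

Minimum detectable difference ≈ 2.37 minutes

δ = (z_{α/2} + z_β) · √((σ₁²+σ₂²)/n)
  = (2.576 + 1.036) · √(200/463)
  = 3.612 · √0.43197
  = 3.612 · 0.6572
  = 2.3740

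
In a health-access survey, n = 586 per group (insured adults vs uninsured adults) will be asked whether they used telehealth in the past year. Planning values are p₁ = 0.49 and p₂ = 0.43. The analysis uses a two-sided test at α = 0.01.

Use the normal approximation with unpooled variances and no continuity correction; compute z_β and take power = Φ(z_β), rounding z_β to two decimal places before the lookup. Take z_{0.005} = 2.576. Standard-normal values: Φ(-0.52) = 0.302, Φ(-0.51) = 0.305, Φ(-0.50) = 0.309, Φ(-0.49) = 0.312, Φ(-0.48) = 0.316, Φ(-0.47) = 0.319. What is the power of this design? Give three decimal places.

z_β = |p₁−p₂|·√(n/[p₁q₁+p₂q₂]) − z_{α/2}
    = 0.06 · √(586/0.4950) − 2.576
    = 0.06 · 34.4070 − 2.576
    = 2.0644 − 2.576 = -0.5116 → -0.51
Power = Φ(-0.51) = 0.305.

Power ≈ 0.305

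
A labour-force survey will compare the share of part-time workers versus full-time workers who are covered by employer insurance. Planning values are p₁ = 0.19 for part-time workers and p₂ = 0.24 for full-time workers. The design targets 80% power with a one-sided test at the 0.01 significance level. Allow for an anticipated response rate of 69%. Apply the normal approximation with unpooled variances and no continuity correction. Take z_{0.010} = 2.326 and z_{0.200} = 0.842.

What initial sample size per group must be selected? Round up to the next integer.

n = (z_α + z_β)² · [p₁(1−p₁) + p₂(1−p₂)] / (p₁ − p₂)²
  = (2.326 + 0.842)² · (0.19·0.81 + 0.24·0.76) / (-0.05)²
  = (3.168)² · (0.1539 + 0.1824) / 0.0025
  = 10.0362 · 0.3363 / 0.0025
  = 1350.07
Adjust for 69% response: 1350.07 / 0.69 = 1956.63.
Round up → n = 1957 per group.

n = 1957 per group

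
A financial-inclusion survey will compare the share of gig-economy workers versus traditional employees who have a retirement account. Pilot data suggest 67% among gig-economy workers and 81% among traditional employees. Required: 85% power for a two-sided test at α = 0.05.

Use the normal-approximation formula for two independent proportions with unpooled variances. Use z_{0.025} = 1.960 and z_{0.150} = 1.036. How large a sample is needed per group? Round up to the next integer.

n = 172 per group

n = (z_{α/2} + z_β)² · [p₁(1−p₁) + p₂(1−p₂)] / (p₁ − p₂)²
  = (1.960 + 1.036)² · (0.67·0.33 + 0.81·0.19) / (-0.14)²
  = (2.996)² · (0.2211 + 0.1539) / 0.0196
  = 8.9760 · 0.3750 / 0.0196
  = 171.73
Round up → n = 172 per group.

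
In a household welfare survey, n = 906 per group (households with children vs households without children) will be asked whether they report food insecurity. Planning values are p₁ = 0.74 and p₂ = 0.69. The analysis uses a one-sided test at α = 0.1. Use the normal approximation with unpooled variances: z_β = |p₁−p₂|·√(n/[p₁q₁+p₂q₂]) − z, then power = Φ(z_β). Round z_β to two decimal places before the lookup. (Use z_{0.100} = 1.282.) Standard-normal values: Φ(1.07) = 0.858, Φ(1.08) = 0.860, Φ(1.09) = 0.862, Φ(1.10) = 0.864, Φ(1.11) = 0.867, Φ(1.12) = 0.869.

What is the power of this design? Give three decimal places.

z_β = |p₁−p₂|·√(n/[p₁q₁+p₂q₂]) − z_α
    = 0.05 · √(906/0.4063) − 1.282
    = 0.05 · 47.2216 − 1.282
    = 2.3611 − 1.282 = 1.0791 → 1.08
Power = Φ(1.08) = 0.860.

Power ≈ 0.860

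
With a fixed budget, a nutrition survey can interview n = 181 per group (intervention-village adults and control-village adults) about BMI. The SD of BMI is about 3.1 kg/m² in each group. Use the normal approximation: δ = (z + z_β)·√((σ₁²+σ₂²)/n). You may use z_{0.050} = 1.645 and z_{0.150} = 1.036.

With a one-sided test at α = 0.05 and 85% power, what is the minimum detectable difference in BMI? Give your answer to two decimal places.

Minimum detectable difference ≈ 0.87 kg/m²

δ = (z_α + z_β) · √((σ₁²+σ₂²)/n)
  = (1.645 + 1.036) · √(19.22/181)
  = 2.681 · √0.10619
  = 2.681 · 0.3259
  = 0.8736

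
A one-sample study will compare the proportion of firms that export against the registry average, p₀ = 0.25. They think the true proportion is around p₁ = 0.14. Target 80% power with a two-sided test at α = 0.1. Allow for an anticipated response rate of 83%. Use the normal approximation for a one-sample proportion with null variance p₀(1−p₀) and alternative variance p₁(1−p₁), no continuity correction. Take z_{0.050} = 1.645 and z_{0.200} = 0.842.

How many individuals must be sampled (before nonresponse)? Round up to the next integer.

n = 101

n = [z_{α/2}·√(p₀q₀) + z_β·√(p₁q₁)]² / (p₁ − p₀)²
  = [1.645·√(0.25·0.75) + 0.842·√(0.14·0.86)]² / (-0.11)²
  = [1.645·0.4330 + 0.842·0.3470]² / 0.0121
  = [1.0045]² / 0.0121
  = 83.38
Adjust for 83% response: 83.38 / 0.83 = 100.46.
Round up → n = 101.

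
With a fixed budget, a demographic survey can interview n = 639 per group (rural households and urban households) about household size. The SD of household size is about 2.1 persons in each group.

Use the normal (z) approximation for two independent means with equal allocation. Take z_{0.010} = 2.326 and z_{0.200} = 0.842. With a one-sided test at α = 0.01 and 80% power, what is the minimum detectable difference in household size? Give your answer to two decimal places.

δ = (z_α + z_β) · √((σ₁²+σ₂²)/n)
  = (2.326 + 0.842) · √(8.82/639)
  = 3.168 · √0.0138
  = 3.168 · 0.1175
  = 0.3722

Minimum detectable difference ≈ 0.37 persons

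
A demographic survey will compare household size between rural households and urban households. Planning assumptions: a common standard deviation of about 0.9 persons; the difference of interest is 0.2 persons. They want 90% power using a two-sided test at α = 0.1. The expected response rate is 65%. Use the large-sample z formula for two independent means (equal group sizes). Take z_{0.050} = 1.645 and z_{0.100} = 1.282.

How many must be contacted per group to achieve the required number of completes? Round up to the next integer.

n = (z_{α/2} + z_β)² · (σ₁² + σ₂²) / δ²
  = (1.645 + 1.282)² · (2·0.9² = 1.62) / 0.2²
  = 8.5673 · 1.62 / 0.04
  = 346.98
Adjust for 65% response: 346.98 / 0.65 = 533.81.
Round up → n = 534 per group.

n = 534 per group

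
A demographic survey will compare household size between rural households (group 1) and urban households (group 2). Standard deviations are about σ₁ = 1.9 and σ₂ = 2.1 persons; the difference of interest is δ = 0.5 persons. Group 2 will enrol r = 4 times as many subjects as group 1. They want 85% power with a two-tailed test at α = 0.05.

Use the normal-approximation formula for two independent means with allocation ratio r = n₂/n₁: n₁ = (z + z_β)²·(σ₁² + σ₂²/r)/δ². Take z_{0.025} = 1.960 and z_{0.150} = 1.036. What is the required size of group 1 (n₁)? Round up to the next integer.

n₁ = 170

n₁ = (z_{α/2} + z_β)² · (σ₁² + σ₂²/r) / δ²
   = (1.960 + 1.036)² · (1.9² + 2.1²/4) / 0.5²
   = 8.9760 · (3.61 + 1.1025) / 0.25
   = 8.9760 · 4.7125 / 0.25
   = 169.20
Round up → n₁ = 170; n₂ = r·n₁ = 4 × 170 = 680.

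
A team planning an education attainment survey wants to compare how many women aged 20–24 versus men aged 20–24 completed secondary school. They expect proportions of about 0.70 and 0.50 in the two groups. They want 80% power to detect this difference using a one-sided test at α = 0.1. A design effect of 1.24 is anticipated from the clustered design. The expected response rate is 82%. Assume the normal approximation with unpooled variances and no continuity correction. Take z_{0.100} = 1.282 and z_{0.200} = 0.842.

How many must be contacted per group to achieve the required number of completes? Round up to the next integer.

n = 79 per group

n = (z_α + z_β)² · [p₁(1−p₁) + p₂(1−p₂)] / (p₁ − p₂)²
  = (1.282 + 0.842)² · (0.70·0.30 + 0.50·0.50) / (0.20)²
  = (2.124)² · (0.2100 + 0.2500) / 0.0400
  = 4.5114 · 0.4600 / 0.0400
  = 51.88
Design effect: 1.24 × 51.88 = 64.33.
Adjust for 82% response: 64.33 / 0.82 = 78.45.
Round up → n = 79 per group.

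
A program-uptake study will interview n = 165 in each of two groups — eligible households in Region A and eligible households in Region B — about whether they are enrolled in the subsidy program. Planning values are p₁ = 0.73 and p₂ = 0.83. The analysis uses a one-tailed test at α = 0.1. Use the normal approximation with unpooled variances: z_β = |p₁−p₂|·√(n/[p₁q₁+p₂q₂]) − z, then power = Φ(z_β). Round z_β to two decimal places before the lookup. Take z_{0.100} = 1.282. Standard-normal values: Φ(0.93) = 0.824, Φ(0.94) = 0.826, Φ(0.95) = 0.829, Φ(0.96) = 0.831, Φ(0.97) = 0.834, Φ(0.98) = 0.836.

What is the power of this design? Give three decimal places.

z_β = |p₁−p₂|·√(n/[p₁q₁+p₂q₂]) − z_α
    = 0.10 · √(165/0.3382) − 1.282
    = 0.10 · 22.0879 − 1.282
    = 2.2088 − 1.282 = 0.9268 → 0.93
Power = Φ(0.93) = 0.824.

Power ≈ 0.824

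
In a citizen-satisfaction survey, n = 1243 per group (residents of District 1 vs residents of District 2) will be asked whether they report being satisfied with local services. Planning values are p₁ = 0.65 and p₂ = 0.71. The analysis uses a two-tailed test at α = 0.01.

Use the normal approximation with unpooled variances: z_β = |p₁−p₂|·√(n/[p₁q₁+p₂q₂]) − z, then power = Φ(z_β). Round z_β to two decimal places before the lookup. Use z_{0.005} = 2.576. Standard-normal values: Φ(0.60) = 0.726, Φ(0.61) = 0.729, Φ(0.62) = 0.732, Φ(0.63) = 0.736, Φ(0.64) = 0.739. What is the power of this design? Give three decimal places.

Power ≈ 0.739

z_β = |p₁−p₂|·√(n/[p₁q₁+p₂q₂]) − z_{α/2}
    = 0.06 · √(1243/0.4334) − 2.576
    = 0.06 · 53.5539 − 2.576
    = 3.2132 − 2.576 = 0.6372 → 0.64
Power = Φ(0.64) = 0.739.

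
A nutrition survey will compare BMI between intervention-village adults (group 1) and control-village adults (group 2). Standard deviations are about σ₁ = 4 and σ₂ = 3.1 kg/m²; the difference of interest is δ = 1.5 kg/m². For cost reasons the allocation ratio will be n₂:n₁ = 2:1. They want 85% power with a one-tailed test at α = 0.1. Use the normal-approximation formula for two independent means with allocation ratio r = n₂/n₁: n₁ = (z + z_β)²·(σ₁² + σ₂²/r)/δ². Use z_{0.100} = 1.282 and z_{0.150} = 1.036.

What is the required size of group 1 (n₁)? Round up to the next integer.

n₁ = (z_α + z_β)² · (σ₁² + σ₂²/r) / δ²
   = (1.282 + 1.036)² · (4² + 3.1²/2) / 1.5²
   = 5.3731 · (16 + 4.805) / 2.25
   = 5.3731 · 20.805 / 2.25
   = 49.68
Round up → n₁ = 50; n₂ = r·n₁ = 2 × 50 = 100.

n₁ = 50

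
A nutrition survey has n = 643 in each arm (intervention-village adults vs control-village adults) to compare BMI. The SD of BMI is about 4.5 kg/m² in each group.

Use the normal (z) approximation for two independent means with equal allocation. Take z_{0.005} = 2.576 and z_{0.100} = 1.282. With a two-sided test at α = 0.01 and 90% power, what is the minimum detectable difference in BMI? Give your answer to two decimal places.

δ = (z_{α/2} + z_β) · √((σ₁²+σ₂²)/n)
  = (2.576 + 1.282) · √(40.5/643)
  = 3.858 · √0.06299
  = 3.858 · 0.2510
  = 0.9682

Minimum detectable difference ≈ 0.97 kg/m²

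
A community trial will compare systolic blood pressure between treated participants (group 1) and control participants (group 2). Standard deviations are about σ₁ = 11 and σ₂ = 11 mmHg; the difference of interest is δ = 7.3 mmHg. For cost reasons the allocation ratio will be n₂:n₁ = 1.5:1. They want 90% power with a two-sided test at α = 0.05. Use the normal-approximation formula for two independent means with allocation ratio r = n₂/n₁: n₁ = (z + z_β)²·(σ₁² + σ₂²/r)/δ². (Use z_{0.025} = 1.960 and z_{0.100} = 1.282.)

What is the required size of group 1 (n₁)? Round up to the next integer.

n₁ = 40

n₁ = (z_{α/2} + z_β)² · (σ₁² + σ₂²/r) / δ²
   = (1.960 + 1.282)² · (11² + 11²/1.5) / 7.3²
   = 10.5106 · (121 + 80.6667) / 53.29
   = 10.5106 · 201.6667 / 53.29
   = 39.78
Round up → n₁ = 40; n₂ = r·n₁ = 1.5 × 40 = 60.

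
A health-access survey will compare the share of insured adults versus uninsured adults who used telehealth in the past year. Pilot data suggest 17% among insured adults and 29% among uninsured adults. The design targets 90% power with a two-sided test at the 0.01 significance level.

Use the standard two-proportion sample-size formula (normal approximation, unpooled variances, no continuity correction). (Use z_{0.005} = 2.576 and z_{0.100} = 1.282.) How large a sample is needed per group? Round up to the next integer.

n = (z_{α/2} + z_β)² · [p₁(1−p₁) + p₂(1−p₂)] / (p₁ − p₂)²
  = (2.576 + 1.282)² · (0.17·0.83 + 0.29·0.71) / (-0.12)²
  = (3.858)² · (0.1411 + 0.2059) / 0.0144
  = 14.8842 · 0.3470 / 0.0144
  = 358.67
Round up → n = 359 per group.

n = 359 per group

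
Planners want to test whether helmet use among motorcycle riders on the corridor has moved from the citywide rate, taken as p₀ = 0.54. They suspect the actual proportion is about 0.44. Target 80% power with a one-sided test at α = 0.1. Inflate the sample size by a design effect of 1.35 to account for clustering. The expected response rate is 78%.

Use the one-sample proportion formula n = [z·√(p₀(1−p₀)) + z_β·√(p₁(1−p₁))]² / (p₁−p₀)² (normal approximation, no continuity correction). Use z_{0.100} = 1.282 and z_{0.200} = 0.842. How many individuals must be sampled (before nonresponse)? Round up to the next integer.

n = 194

n = [z_α·√(p₀q₀) + z_β·√(p₁q₁)]² / (p₁ − p₀)²
  = [1.282·√(0.54·0.46) + 0.842·√(0.44·0.56)]² / (-0.10)²
  = [1.282·0.4984 + 0.842·0.4964]² / 0.0100
  = [1.0569]² / 0.0100
  = 111.70
Design effect: 1.35 × 111.70 = 150.80.
Adjust for 78% response: 150.80 / 0.78 = 193.33.
Round up → n = 194.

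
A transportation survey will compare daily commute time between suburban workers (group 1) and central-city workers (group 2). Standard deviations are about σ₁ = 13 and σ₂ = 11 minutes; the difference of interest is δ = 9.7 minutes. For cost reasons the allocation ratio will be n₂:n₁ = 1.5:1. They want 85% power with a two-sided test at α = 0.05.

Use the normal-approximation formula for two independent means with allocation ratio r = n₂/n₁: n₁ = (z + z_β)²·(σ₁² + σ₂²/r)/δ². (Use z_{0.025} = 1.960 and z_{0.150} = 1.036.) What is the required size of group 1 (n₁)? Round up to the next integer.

n₁ = (z_{α/2} + z_β)² · (σ₁² + σ₂²/r) / δ²
   = (1.960 + 1.036)² · (13² + 11²/1.5) / 9.7²
   = 8.9760 · (169 + 80.6667) / 94.09
   = 8.9760 · 249.6667 / 94.09
   = 23.82
Round up → n₁ = 24; n₂ = r·n₁ = 1.5 × 24 = 36.

n₁ = 24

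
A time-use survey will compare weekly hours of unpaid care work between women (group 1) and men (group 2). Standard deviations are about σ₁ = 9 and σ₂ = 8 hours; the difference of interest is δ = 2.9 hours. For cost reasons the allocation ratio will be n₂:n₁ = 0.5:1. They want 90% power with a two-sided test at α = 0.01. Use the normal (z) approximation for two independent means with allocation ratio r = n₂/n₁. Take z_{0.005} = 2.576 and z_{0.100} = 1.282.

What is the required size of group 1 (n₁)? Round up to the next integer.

n₁ = (z_{α/2} + z_β)² · (σ₁² + σ₂²/r) / δ²
   = (2.576 + 1.282)² · (9² + 8²/0.5) / 2.9²
   = 14.8842 · (81 + 128) / 8.41
   = 14.8842 · 209 / 8.41
   = 369.89
Round up → n₁ = 370; n₂ = r·n₁ = 0.5 × 370 = 185.

n₁ = 370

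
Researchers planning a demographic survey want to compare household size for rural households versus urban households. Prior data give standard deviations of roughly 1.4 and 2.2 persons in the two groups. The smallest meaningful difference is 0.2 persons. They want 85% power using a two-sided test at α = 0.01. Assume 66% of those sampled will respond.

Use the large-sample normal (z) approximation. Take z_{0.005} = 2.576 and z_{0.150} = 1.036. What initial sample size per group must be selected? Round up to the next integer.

n = (z_{α/2} + z_β)² · (σ₁² + σ₂²) / δ²
  = (2.576 + 1.036)² · (1.4² + 2.2² = 6.8) / 0.2²
  = 13.0465 · 6.8 / 0.04
  = 2217.91
Adjust for 66% response: 2217.91 / 0.66 = 3360.47.
Round up → n = 3361 per group.

n = 3361 per group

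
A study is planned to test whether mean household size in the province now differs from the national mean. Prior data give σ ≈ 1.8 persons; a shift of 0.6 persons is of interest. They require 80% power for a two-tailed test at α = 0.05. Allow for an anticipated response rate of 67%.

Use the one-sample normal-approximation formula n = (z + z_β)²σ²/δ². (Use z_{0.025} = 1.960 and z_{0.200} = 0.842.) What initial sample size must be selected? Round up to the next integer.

n = (z_{α/2} + z_β)² · σ² / δ²
  = (1.960 + 0.842)² · 1.8² / 0.6²
  = 7.8512 · 3.24 / 0.36
  = 70.66
Adjust for 67% response: 70.66 / 0.67 = 105.46.
Round up → n = 106.

n = 106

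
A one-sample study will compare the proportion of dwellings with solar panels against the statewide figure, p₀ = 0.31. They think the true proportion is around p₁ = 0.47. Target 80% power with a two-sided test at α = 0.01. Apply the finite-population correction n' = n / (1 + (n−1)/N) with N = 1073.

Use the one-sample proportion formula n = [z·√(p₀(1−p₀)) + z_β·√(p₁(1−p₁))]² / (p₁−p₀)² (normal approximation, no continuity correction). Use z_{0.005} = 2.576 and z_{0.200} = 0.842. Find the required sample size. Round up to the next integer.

n = 93

n = [z_{α/2}·√(p₀q₀) + z_β·√(p₁q₁)]² / (p₁ − p₀)²
  = [2.576·√(0.31·0.69) + 0.842·√(0.47·0.53)]² / (0.16)²
  = [2.576·0.4625 + 0.842·0.4991]² / 0.0256
  = [1.6116]² / 0.0256
  = 101.46
Finite-population correction (N = 1073): 101.46 / (1 + (101.46 − 1)/1073) = 92.77.
Round up → n = 93.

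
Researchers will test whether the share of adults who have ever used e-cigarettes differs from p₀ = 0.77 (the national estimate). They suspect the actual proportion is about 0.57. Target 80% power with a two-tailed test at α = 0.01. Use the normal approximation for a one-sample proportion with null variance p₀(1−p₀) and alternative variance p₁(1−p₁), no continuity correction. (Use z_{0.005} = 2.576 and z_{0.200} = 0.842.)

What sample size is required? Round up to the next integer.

n = 57

n = [z_{α/2}·√(p₀q₀) + z_β·√(p₁q₁)]² / (p₁ − p₀)²
  = [2.576·√(0.77·0.23) + 0.842·√(0.57·0.43)]² / (-0.20)²
  = [2.576·0.4208 + 0.842·0.4951]² / 0.0400
  = [1.5009]² / 0.0400
  = 56.32
Round up → n = 57.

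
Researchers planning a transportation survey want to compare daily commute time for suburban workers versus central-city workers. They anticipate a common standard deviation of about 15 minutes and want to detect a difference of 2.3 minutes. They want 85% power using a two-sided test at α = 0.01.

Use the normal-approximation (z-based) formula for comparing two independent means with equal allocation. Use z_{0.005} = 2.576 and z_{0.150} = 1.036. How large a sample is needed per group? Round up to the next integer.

n = (z_{α/2} + z_β)² · (σ₁² + σ₂²) / δ²
  = (2.576 + 1.036)² · (2·15² = 450) / 2.3²
  = 13.0465 · 450 / 5.29
  = 1109.82
Round up → n = 1110 per group.

n = 1110 per group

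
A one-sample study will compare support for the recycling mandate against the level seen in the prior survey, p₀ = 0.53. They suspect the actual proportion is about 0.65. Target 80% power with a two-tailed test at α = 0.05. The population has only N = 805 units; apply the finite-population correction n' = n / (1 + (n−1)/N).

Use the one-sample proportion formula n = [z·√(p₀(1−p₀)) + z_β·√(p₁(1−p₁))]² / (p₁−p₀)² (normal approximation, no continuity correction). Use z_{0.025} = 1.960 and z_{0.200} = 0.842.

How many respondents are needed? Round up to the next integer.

n = [z_{α/2}·√(p₀q₀) + z_β·√(p₁q₁)]² / (p₁ − p₀)²
  = [1.960·√(0.53·0.47) + 0.842·√(0.65·0.35)]² / (0.12)²
  = [1.960·0.4991 + 0.842·0.4770]² / 0.0144
  = [1.3798]² / 0.0144
  = 132.22
Finite-population correction (N = 805): 132.22 / (1 + (132.22 − 1)/805) = 113.69.
Round up → n = 114.

n = 114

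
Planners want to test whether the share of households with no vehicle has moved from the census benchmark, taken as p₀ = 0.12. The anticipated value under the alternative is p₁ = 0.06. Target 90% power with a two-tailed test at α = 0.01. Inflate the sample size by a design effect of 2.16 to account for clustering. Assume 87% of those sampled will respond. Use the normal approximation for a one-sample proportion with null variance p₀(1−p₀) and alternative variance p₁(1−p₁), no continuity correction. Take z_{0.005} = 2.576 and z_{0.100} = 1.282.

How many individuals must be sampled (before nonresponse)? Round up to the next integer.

n = 899

n = [z_{α/2}·√(p₀q₀) + z_β·√(p₁q₁)]² / (p₁ − p₀)²
  = [2.576·√(0.12·0.88) + 1.282·√(0.06·0.94)]² / (-0.06)²
  = [2.576·0.3250 + 1.282·0.2375]² / 0.0036
  = [1.1416]² / 0.0036
  = 361.99
Design effect: 2.16 × 361.99 = 781.89.
Adjust for 87% response: 781.89 / 0.87 = 898.73.
Round up → n = 899.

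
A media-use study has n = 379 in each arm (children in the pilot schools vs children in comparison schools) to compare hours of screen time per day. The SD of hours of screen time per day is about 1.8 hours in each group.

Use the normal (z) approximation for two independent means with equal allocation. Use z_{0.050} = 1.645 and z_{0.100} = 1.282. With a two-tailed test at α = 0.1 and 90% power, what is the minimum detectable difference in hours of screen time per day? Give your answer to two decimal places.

Minimum detectable difference ≈ 0.38 hours

δ = (z_{α/2} + z_β) · √((σ₁²+σ₂²)/n)
  = (1.645 + 1.282) · √(6.48/379)
  = 2.927 · √0.0171
  = 2.927 · 0.1308
  = 0.3827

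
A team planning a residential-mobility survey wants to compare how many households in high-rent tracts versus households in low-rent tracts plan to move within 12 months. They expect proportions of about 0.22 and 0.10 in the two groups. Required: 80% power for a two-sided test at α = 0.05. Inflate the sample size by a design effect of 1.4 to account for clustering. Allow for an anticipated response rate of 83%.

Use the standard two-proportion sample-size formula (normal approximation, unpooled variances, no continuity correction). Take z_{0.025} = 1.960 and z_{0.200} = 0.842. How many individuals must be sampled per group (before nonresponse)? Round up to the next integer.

n = 241 per group

n = (z_{α/2} + z_β)² · [p₁(1−p₁) + p₂(1−p₂)] / (p₁ − p₂)²
  = (1.960 + 0.842)² · (0.22·0.78 + 0.10·0.90) / (0.12)²
  = (2.802)² · (0.1716 + 0.0900) / 0.0144
  = 7.8512 · 0.2616 / 0.0144
  = 142.63
Design effect: 1.4 × 142.63 = 199.68.
Adjust for 83% response: 199.68 / 0.83 = 240.58.
Round up → n = 241 per group.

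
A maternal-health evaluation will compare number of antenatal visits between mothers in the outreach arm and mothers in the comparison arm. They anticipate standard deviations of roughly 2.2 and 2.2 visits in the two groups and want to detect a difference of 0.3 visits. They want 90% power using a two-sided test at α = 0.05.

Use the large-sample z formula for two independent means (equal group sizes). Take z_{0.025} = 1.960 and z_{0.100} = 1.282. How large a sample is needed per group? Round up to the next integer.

n = 1131 per group

n = (z_{α/2} + z_β)² · (σ₁² + σ₂²) / δ²
  = (1.960 + 1.282)² · (2.2² + 2.2² = 9.68) / 0.3²
  = 10.5106 · 9.68 / 0.09
  = 1130.47
Round up → n = 1131 per group.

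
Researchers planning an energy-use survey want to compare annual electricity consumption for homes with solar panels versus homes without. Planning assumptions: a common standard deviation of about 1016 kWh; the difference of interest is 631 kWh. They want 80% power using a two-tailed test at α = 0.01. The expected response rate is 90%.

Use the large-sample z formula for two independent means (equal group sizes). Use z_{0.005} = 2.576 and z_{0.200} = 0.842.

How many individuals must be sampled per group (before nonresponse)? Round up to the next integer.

n = (z_{α/2} + z_β)² · (σ₁² + σ₂²) / δ²
  = (2.576 + 0.842)² · (2·1016² = 2064512) / 631²
  = 11.6827 · 2064512 / 398161
  = 60.58
Adjust for 90% response: 60.58 / 0.90 = 67.31.
Round up → n = 68 per group.

n = 68 per group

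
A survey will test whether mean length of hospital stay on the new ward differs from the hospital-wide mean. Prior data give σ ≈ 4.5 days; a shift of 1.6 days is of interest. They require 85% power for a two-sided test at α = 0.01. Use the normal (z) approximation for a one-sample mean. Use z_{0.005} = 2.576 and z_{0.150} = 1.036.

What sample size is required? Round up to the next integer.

n = (z_{α/2} + z_β)² · σ² / δ²
  = (2.576 + 1.036)² · 4.5² / 1.6²
  = 13.0465 · 20.25 / 2.56
  = 103.20
Round up → n = 104.

n = 104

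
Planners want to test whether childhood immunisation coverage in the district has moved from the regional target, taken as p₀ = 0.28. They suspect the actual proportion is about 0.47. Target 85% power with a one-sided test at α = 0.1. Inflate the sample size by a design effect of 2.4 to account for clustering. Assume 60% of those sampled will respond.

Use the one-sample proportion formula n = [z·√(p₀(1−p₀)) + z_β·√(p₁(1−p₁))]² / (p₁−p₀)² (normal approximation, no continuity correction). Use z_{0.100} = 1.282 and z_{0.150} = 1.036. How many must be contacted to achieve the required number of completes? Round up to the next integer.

n = [z_α·√(p₀q₀) + z_β·√(p₁q₁)]² / (p₁ − p₀)²
  = [1.282·√(0.28·0.72) + 1.036·√(0.47·0.53)]² / (0.19)²
  = [1.282·0.4490 + 1.036·0.4991]² / 0.0361
  = [1.0927]² / 0.0361
  = 33.07
Design effect: 2.4 × 33.07 = 79.38.
Adjust for 60% response: 79.38 / 0.60 = 132.29.
Round up → n = 133.

n = 133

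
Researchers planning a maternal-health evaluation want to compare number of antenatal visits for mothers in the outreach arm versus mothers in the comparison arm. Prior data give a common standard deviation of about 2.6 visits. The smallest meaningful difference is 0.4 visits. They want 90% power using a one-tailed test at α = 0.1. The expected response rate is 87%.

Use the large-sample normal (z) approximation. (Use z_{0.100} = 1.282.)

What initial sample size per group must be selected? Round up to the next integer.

n = (z_α + z_β)² · (σ₁² + σ₂²) / δ²
  = (1.282 + 1.282)² · (2·2.6² = 13.52) / 0.4²
  = 6.5741 · 13.52 / 0.16
  = 555.51
Adjust for 87% response: 555.51 / 0.87 = 638.52.
Round up → n = 639 per group.

n = 639 per group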